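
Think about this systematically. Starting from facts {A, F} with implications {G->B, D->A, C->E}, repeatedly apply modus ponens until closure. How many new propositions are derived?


Initial facts: {A, F}
Apply modus ponens to closure:
  (no implication fires)
Final known: {A, F}
New propositions: {(none)}
Count = 0

0


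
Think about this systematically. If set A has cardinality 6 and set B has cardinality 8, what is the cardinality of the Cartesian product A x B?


The Cartesian product A x B contains all ordered pairs (a, b).
|A x B| = |A| * |B| = 6 * 8 = 48

48


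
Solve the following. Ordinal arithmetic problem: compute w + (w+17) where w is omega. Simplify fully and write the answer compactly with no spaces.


Compute w + (w+17).
Ordinal + is associative but NOT commutative; for finite n>0, n + w = w but w + n stays w+n.
w + (w+17) = (w+w) + 17 = w*2+17.
Result = w*2+17

w*2+17


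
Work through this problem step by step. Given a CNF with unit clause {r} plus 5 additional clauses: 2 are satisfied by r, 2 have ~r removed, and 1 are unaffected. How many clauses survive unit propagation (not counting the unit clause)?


Satisfied (removed): 2
Shortened (remain): 2
Unchanged (remain): 1
Remaining = 2 + 1 = 3

3


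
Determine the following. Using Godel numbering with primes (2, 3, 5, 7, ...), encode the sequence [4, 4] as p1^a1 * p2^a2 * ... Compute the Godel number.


Encode each element as an exponent of the corresponding prime:
  2^4 = 16
  3^4 = 81
Product = 16 * 81 = 1296

1296


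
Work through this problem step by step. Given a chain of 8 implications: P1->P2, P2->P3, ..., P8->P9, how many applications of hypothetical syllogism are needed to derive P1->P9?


With 8 implications in a chain connecting 9 propositions:
P1->P2, P2->P3, ..., P8->P9
Steps needed = (number of implications) - 1 = 8 - 1 = 7

7


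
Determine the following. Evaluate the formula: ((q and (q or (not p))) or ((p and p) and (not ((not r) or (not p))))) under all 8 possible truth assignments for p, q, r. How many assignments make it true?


Check all 8 assignments:
p=0, q=0, r=0: 0
p=0, q=0, r=1: 0
p=0, q=1, r=0: 1
p=0, q=1, r=1: 1
p=1, q=0, r=0: 0
p=1, q=0, r=1: 1
p=1, q=1, r=0: 1
p=1, q=1, r=1: 1
Count of True = 5

5


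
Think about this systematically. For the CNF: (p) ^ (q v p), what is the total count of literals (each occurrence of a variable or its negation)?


Counting literals in each clause:
Clause 1: 1 literal(s)
Clause 2: 2 literal(s)
Total = 3

3


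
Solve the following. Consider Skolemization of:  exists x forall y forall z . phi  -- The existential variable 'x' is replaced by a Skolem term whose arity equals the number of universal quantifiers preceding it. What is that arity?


Quantifier prefix: exists x forall y forall z
'x' is existentially quantified at position 1.
No universal quantifiers precede it.
Skolem function arity = 0 (a Skolem constant)

0


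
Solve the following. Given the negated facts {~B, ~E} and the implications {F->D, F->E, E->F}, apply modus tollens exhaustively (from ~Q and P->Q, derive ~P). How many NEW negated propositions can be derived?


Initial negated facts: {~B, ~E}
Apply modus tollens to closure:
  ~E and F->E  =>  ~F
Final negated: {~B, ~E, ~F}
New negations: {~F}
Count = 1

1


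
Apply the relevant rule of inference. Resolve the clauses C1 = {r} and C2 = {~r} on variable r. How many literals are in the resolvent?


Remove r from C1 and ~r from C2.
C1 remainder: {}
C2 remainder: {}
Union (resolvent): {} (empty clause)
Resolvent has 0 literal(s).

0


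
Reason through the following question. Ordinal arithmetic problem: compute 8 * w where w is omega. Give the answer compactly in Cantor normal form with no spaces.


Compute 8 * w.
Ordinal * is associative and left-distributive over +, but NOT commutative; for finite n>1, n*w = w but w*n stays w*n.
For finite n>0, n * w = sup{n*k : k<w} = w. So 8 * w = w.
Result = w

w


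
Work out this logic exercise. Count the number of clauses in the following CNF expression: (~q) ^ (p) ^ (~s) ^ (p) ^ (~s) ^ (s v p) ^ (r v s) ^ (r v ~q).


A CNF formula is a conjunction of clauses.
Clauses are separated by ^.
Counting the conjuncts: 8 clauses.

8


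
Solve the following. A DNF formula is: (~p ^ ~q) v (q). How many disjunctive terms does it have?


A DNF formula is a disjunction of terms (conjunctions).
Terms are separated by v.
Counting the disjuncts: 2 terms.

2


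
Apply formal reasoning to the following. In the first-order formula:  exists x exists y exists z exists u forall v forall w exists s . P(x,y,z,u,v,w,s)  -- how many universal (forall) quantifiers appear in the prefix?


Quantifier prefix: exists x exists y exists z exists u forall v forall w exists s
Mark each quantifier type:
  E E E E U U E
Universal count = 2, Existential count = 5
Asked for universal (forall) quantifiers: 2

2


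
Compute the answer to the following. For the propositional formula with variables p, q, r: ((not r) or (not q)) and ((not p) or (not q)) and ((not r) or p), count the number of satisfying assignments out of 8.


Evaluate all 8 assignments for p, q, r:
p=0, q=0, r=0: 1
p=0, q=0, r=1: 0
p=0, q=1, r=0: 1
p=0, q=1, r=1: 0
p=1, q=0, r=0: 1
p=1, q=0, r=1: 1
p=1, q=1, r=0: 0
p=1, q=1, r=1: 0
Satisfying count = 4

4


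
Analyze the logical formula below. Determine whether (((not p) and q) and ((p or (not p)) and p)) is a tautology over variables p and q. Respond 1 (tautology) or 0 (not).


Check all 4 assignments:
p=0, q=0: 0
p=0, q=1: 0
p=1, q=0: 0
p=1, q=1: 0
Satisfying count = 0/4.
Tautology iff count = 4: no.

0


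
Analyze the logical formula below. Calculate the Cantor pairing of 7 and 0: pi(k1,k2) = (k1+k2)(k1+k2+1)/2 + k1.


k1 + k2 = 7
(k1+k2)(k1+k2+1)/2 = 7 * 8 / 2 = 28
pi = 28 + 7 = 35

35


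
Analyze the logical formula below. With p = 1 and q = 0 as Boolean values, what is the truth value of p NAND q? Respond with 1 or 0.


p = 1, q = 0
Operation: p NAND q
Evaluate: 1 NAND 0 = 1

1


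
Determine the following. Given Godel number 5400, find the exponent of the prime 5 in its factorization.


Factorize 5400 by dividing by 5 repeatedly.
Division steps: 5 divides 5400 exactly 2 time(s).
Exponent of 5 = 2

2


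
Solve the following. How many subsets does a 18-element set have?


The power set of a set with n elements has 2^n elements.
|P(S)| = 2^18 = 262144

262144


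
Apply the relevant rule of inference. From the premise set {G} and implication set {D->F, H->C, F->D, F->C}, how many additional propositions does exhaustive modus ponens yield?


Initial facts: {G}
Apply modus ponens to closure:
  (no implication fires)
Final known: {G}
New propositions: {(none)}
Count = 0

0


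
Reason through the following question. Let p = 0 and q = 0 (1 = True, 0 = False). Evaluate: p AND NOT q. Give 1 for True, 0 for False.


p = 0, q = 0
Operation: p AND NOT q
Evaluate: 0 AND NOT 0 = 0

0


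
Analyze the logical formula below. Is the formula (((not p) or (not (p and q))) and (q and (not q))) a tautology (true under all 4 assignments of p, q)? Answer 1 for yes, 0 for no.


Check all 4 assignments:
p=0, q=0: 0
p=0, q=1: 0
p=1, q=0: 0
p=1, q=1: 0
Satisfying count = 0/4.
Tautology iff count = 4: no.

0


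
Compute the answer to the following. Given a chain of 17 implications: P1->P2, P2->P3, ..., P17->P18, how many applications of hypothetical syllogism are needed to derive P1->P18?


With 17 implications in a chain connecting 18 propositions:
P1->P2, P2->P3, ..., P17->P18
Steps needed = (number of implications) - 1 = 17 - 1 = 16

16


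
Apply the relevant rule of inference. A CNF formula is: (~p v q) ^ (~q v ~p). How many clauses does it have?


A CNF formula is a conjunction of clauses.
Clauses are separated by ^.
Counting the conjuncts: 2 clauses.

2


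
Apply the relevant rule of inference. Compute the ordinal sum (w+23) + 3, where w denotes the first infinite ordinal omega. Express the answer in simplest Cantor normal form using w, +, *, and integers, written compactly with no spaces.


Compute (w+23) + 3.
Ordinal + is associative but NOT commutative; for finite n>0, n + w = w but w + n stays w+n.
By associativity: (w+23) + 3 = w + (23+3) = w+26.
Result = w+26

w+26


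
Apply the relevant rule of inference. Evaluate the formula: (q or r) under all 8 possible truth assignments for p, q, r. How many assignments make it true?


Check all 8 assignments:
p=0, q=0, r=0: 0
p=0, q=0, r=1: 1
p=0, q=1, r=0: 1
p=0, q=1, r=1: 1
p=1, q=0, r=0: 0
p=1, q=0, r=1: 1
p=1, q=1, r=0: 1
p=1, q=1, r=1: 1
Count of True = 6

6


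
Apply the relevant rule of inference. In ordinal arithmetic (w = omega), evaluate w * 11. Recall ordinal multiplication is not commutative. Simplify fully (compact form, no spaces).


Compute w * 11.
Ordinal * is associative and left-distributive over +, but NOT commutative; for finite n>1, n*w = w but w*n stays w*n.
w * 11 means 11 copies of w concatenated: w*11.
Result = w*11

w*11


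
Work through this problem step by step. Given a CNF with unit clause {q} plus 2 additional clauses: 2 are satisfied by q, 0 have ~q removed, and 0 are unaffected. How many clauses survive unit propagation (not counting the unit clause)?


Satisfied (removed): 2
Shortened (remain): 0
Unchanged (remain): 0
Remaining = 0 + 0 = 0

0


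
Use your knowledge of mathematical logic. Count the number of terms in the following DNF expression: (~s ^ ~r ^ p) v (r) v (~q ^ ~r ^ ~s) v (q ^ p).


A DNF formula is a disjunction of terms (conjunctions).
Terms are separated by v.
Counting the disjuncts: 4 terms.

4


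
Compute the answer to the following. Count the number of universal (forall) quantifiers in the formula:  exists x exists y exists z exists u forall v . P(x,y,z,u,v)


Quantifier prefix: exists x exists y exists z exists u forall v
Mark each quantifier type:
  E E E E U
Universal count = 1, Existential count = 4
Asked for universal (forall) quantifiers: 1

1


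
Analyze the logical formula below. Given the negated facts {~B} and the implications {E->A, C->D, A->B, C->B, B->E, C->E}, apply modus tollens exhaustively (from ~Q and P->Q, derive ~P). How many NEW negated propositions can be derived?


Initial negated facts: {~B}
Apply modus tollens to closure:
  ~B and A->B  =>  ~A
  ~B and C->B  =>  ~C
  ~A and E->A  =>  ~E
Final negated: {~A, ~B, ~C, ~E}
New negations: {~A, ~C, ~E}
Count = 3

3


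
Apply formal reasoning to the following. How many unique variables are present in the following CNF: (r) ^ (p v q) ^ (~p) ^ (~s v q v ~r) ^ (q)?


Identify each variable that appears in the formula.
Variables found: p, q, r, s
Count = 4

4


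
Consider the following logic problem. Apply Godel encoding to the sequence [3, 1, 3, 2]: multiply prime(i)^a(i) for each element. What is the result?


Encode each element as an exponent of the corresponding prime:
  2^3 = 8
  3^1 = 3
  5^3 = 125
  7^2 = 49
Product = 8 * 3 * 125 * 49 = 147000

147000


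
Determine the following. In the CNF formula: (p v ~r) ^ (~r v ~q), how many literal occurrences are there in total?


Counting literals in each clause:
Clause 1: 2 literal(s)
Clause 2: 2 literal(s)
Total = 4

4


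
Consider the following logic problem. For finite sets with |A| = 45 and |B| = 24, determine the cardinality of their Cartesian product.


The Cartesian product A x B contains all ordered pairs (a, b).
|A x B| = |A| * |B| = 45 * 24 = 1080

1080


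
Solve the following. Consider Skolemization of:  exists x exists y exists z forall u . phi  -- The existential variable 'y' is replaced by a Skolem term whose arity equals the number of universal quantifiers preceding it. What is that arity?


Quantifier prefix: exists x exists y exists z forall u
'y' is existentially quantified at position 2.
No universal quantifiers precede it.
Skolem function arity = 0 (a Skolem constant)

0


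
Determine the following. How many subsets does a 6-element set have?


The power set of a set with n elements has 2^n elements.
|P(S)| = 2^6 = 64

64


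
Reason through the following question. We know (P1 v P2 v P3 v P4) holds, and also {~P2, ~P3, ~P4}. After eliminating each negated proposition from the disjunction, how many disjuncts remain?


Original disjuncts (4): P1, P2, P3, P4
Negated (eliminate): ~P2, ~P3, ~P4
Remaining disjuncts: P1
Count = 4 - 3 = 1

1


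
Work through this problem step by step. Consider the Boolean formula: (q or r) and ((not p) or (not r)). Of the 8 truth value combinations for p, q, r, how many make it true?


Evaluate all 8 assignments for p, q, r:
p=0, q=0, r=0: 0
p=0, q=0, r=1: 1
p=0, q=1, r=0: 1
p=0, q=1, r=1: 1
p=1, q=0, r=0: 0
p=1, q=0, r=1: 0
p=1, q=1, r=0: 1
p=1, q=1, r=1: 0
Satisfying count = 4

4


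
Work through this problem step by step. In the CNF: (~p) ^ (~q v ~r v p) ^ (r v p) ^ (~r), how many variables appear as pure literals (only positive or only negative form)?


Check each variable for pure literal status:
p: mixed (not pure)
q: pure negative
r: mixed (not pure)
Pure literal count = 1

1


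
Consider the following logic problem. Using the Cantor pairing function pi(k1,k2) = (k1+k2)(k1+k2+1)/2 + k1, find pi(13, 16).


k1 + k2 = 29
(k1+k2)(k1+k2+1)/2 = 29 * 30 / 2 = 435
pi = 435 + 13 = 448

448


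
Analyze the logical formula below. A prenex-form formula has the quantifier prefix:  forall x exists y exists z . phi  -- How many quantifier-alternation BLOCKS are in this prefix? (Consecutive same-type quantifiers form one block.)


Quantifier-type sequence: A E E  (A=forall, E=exists)
Group into maximal same-type runs:
  Ax1 | Ex2
Number of blocks = 2

2


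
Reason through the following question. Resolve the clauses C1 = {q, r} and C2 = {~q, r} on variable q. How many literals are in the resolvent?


Remove q from C1 and ~q from C2.
C1 remainder: {r}
C2 remainder: {r}
Union (resolvent): {r}
Resolvent has 1 literal(s).

1


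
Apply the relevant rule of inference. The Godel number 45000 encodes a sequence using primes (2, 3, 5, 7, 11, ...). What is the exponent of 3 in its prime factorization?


Factorize 45000 by dividing by 3 repeatedly.
Division steps: 3 divides 45000 exactly 2 time(s).
Exponent of 3 = 2

2


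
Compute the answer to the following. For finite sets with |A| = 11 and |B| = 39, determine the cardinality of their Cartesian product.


The Cartesian product A x B contains all ordered pairs (a, b).
|A x B| = |A| * |B| = 11 * 39 = 429

429


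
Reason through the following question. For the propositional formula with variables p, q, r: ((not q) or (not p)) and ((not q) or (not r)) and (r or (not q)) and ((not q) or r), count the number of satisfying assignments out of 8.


Evaluate all 8 assignments for p, q, r:
p=0, q=0, r=0: 1
p=0, q=0, r=1: 1
p=0, q=1, r=0: 0
p=0, q=1, r=1: 0
p=1, q=0, r=0: 1
p=1, q=0, r=1: 1
p=1, q=1, r=0: 0
p=1, q=1, r=1: 0
Satisfying count = 4

4


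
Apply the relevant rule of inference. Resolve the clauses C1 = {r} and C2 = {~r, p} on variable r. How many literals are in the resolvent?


Remove r from C1 and ~r from C2.
C1 remainder: {}
C2 remainder: {p}
Union (resolvent): {p}
Resolvent has 1 literal(s).

1


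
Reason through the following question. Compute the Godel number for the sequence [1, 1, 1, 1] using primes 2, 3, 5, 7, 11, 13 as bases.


Encode each element as an exponent of the corresponding prime:
  2^1 = 2
  3^1 = 3
  5^1 = 5
  7^1 = 7
Product = 2 * 3 * 5 * 7 = 210

210


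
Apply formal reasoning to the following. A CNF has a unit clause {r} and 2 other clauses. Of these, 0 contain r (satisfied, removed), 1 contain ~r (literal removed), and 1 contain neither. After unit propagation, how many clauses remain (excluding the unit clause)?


Satisfied (removed): 0
Shortened (remain): 1
Unchanged (remain): 1
Remaining = 1 + 1 = 2

2


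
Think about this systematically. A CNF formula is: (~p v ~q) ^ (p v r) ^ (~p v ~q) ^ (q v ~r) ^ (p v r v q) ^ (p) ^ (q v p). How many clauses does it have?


A CNF formula is a conjunction of clauses.
Clauses are separated by ^.
Counting the conjuncts: 7 clauses.

7


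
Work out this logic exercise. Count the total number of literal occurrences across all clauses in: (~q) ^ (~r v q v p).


Counting literals in each clause:
Clause 1: 1 literal(s)
Clause 2: 3 literal(s)
Total = 4

4


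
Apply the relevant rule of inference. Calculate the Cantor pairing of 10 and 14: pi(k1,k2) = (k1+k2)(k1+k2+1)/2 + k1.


k1 + k2 = 24
(k1+k2)(k1+k2+1)/2 = 24 * 25 / 2 = 300
pi = 300 + 10 = 310

310


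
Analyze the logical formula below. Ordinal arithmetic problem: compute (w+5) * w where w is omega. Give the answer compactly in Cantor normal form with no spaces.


Compute (w+5) * w.
Ordinal * is associative and left-distributive over +, but NOT commutative; for finite n>1, n*w = w but w*n stays w*n.
(w+5) * w = sup{(w+5)*k : k<w} = sup{w*k+5} = w^2 (the +5 tail is absorbed in the limit).
Result = w^2

w^2


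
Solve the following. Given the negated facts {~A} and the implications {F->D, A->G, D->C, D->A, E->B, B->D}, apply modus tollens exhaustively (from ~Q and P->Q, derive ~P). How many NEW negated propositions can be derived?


Initial negated facts: {~A}
Apply modus tollens to closure:
  ~A and D->A  =>  ~D
  ~D and B->D  =>  ~B
  ~D and F->D  =>  ~F
  ~B and E->B  =>  ~E
Final negated: {~A, ~B, ~D, ~E, ~F}
New negations: {~B, ~D, ~E, ~F}
Count = 4

4


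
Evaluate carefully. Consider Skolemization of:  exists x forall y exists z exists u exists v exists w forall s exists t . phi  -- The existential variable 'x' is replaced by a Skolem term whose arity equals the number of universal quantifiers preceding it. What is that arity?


Quantifier prefix: exists x forall y exists z exists u exists v exists w forall s exists t
'x' is existentially quantified at position 1.
No universal quantifiers precede it.
Skolem function arity = 0 (a Skolem constant)

0


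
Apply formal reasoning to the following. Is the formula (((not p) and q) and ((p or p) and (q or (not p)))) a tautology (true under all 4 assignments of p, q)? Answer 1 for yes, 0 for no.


Check all 4 assignments:
p=0, q=0: 0
p=0, q=1: 0
p=1, q=0: 0
p=1, q=1: 0
Satisfying count = 0/4.
Tautology iff count = 4: no.

0


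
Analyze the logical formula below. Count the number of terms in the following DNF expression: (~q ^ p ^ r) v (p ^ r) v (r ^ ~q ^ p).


A DNF formula is a disjunction of terms (conjunctions).
Terms are separated by v.
Counting the disjuncts: 3 terms.

3


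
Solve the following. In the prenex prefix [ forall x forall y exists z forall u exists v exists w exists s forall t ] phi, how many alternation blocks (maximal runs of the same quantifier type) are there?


Quantifier-type sequence: A A E A E E E A  (A=forall, E=exists)
Group into maximal same-type runs:
  Ax2 | Ex1 | Ax1 | Ex3 | Ax1
Number of blocks = 5

5


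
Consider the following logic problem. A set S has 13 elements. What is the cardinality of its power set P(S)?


The power set of a set with n elements has 2^n elements.
|P(S)| = 2^13 = 8192

8192


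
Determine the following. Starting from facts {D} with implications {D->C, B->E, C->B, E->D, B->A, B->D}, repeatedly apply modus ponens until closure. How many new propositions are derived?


Initial facts: {D}
Apply modus ponens to closure:
  D and D->C  =>  C
  C and C->B  =>  B
  B and B->A  =>  A
  B and B->E  =>  E
Final known: {A, B, C, D, E}
New propositions: {A, B, C, E}
Count = 4

4


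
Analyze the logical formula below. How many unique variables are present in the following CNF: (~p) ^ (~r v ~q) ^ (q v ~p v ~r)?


Identify each variable that appears in the formula.
Variables found: p, q, r
Count = 3

3


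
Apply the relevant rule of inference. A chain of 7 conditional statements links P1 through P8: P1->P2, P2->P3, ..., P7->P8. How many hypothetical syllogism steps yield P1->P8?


With 7 implications in a chain connecting 8 propositions:
P1->P2, P2->P3, ..., P7->P8
Steps needed = (number of implications) - 1 = 7 - 1 = 6

6


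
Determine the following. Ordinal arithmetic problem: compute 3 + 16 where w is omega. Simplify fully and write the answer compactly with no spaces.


Compute 3 + 16.
Ordinal + is associative but NOT commutative; for finite n>0, n + w = w but w + n stays w+n.
Both operands finite; ordinal + agrees with natural +: 3 + 16 = 19.
Result = 19

19


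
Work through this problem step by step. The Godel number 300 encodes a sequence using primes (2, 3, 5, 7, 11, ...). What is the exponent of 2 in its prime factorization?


Factorize 300 by dividing by 2 repeatedly.
Division steps: 2 divides 300 exactly 2 time(s).
Exponent of 2 = 2

2


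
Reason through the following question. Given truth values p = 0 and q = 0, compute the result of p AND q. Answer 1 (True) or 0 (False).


p = 0, q = 0
Operation: p AND q
Evaluate: 0 AND 0 = 0

0


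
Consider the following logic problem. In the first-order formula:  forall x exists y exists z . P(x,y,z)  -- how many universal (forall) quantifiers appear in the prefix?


Quantifier prefix: forall x exists y exists z
Mark each quantifier type:
  U E E
Universal count = 1, Existential count = 2
Asked for universal (forall) quantifiers: 1

1


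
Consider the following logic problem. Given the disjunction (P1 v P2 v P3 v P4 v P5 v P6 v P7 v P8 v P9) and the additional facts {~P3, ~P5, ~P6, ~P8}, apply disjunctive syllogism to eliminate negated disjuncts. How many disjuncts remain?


Original disjuncts (9): P1, P2, P3, P4, P5, P6, P7, P8, P9
Negated (eliminate): ~P3, ~P5, ~P6, ~P8
Remaining disjuncts: P1, P2, P4, P7, P9
Count = 9 - 4 = 5

5


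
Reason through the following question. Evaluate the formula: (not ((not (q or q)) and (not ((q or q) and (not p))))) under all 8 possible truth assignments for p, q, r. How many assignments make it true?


Check all 8 assignments:
p=0, q=0, r=0: 0
p=0, q=0, r=1: 0
p=0, q=1, r=0: 1
p=0, q=1, r=1: 1
p=1, q=0, r=0: 0
p=1, q=0, r=1: 0
p=1, q=1, r=0: 1
p=1, q=1, r=1: 1
Count of True = 4

4


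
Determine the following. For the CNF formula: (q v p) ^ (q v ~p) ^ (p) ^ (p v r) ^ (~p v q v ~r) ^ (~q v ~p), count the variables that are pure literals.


Check each variable for pure literal status:
p: mixed (not pure)
q: mixed (not pure)
r: mixed (not pure)
Pure literal count = 0

0


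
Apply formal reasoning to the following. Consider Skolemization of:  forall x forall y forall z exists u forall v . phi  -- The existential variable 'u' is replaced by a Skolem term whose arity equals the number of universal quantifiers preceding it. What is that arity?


Quantifier prefix: forall x forall y forall z exists u forall v
'u' is existentially quantified at position 4.
Universal variables preceding it: x, y, z
Skolem function arity = 3

3


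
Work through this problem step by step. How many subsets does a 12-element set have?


The power set of a set with n elements has 2^n elements.
|P(S)| = 2^12 = 4096

4096


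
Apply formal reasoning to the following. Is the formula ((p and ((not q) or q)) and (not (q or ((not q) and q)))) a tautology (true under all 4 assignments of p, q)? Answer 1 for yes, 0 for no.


Check all 4 assignments:
p=0, q=0: 0
p=0, q=1: 0
p=1, q=0: 1
p=1, q=1: 0
Satisfying count = 1/4.
Tautology iff count = 4: no.

0


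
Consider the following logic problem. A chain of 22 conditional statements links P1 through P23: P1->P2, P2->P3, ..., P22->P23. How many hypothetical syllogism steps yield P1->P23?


With 22 implications in a chain connecting 23 propositions:
P1->P2, P2->P3, ..., P22->P23
Steps needed = (number of implications) - 1 = 22 - 1 = 21

21


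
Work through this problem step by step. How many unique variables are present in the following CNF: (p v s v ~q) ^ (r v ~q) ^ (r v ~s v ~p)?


Identify each variable that appears in the formula.
Variables found: p, q, r, s
Count = 4

4


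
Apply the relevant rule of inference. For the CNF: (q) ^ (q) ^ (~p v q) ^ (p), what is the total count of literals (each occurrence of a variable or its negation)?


Counting literals in each clause:
Clause 1: 1 literal(s)
Clause 2: 1 literal(s)
Clause 3: 2 literal(s)
Clause 4: 1 literal(s)
Total = 5

5


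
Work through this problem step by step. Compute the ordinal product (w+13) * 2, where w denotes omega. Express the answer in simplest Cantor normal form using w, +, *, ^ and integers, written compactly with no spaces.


Compute (w+13) * 2.
Ordinal * is associative and left-distributive over +, but NOT commutative; for finite n>1, n*w = w but w*n stays w*n.
(w+13) * 2 = (w+13) repeated 2 times. Each intermediate +13 is absorbed by the following w; only the last survives: w*2+13.
Result = w*2+13

w*2+13


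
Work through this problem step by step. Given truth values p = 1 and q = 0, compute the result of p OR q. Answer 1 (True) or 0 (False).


p = 1, q = 0
Operation: p OR q
Evaluate: 1 OR 0 = 1

1


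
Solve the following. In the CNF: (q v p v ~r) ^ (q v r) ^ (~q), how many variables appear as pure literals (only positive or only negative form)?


Check each variable for pure literal status:
p: pure positive
q: mixed (not pure)
r: mixed (not pure)
Pure literal count = 1

1


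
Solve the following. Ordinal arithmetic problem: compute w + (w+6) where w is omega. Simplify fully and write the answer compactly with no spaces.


Compute w + (w+6).
Ordinal + is associative but NOT commutative; for finite n>0, n + w = w but w + n stays w+n.
w + (w+6) = (w+w) + 6 = w*2+6.
Result = w*2+6

w*2+6


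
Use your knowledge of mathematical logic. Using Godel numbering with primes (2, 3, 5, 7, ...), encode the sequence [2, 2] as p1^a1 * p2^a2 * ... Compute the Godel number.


Encode each element as an exponent of the corresponding prime:
  2^2 = 4
  3^2 = 9
Product = 4 * 9 = 36

36


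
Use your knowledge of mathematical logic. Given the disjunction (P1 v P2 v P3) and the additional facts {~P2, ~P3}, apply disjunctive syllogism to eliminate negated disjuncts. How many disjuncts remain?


Original disjuncts (3): P1, P2, P3
Negated (eliminate): ~P2, ~P3
Remaining disjuncts: P1
Count = 3 - 2 = 1

1


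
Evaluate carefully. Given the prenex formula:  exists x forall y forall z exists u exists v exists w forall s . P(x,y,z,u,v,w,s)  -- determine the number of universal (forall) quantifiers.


Quantifier prefix: exists x forall y forall z exists u exists v exists w forall s
Mark each quantifier type:
  E U U E E E U
Universal count = 3, Existential count = 4
Asked for universal (forall) quantifiers: 3

3


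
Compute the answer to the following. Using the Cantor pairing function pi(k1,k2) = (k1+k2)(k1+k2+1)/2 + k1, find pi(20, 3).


k1 + k2 = 23
(k1+k2)(k1+k2+1)/2 = 23 * 24 / 2 = 276
pi = 276 + 20 = 296

296


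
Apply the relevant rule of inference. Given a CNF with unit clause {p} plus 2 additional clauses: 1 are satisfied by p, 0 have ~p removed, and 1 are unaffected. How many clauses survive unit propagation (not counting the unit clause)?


Satisfied (removed): 1
Shortened (remain): 0
Unchanged (remain): 1
Remaining = 0 + 1 = 1

1


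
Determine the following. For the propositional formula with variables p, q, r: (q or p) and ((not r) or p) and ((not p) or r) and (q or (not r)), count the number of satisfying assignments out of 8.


Evaluate all 8 assignments for p, q, r:
p=0, q=0, r=0: 0
p=0, q=0, r=1: 0
p=0, q=1, r=0: 1
p=0, q=1, r=1: 0
p=1, q=0, r=0: 0
p=1, q=0, r=1: 0
p=1, q=1, r=0: 0
p=1, q=1, r=1: 1
Satisfying count = 2

2


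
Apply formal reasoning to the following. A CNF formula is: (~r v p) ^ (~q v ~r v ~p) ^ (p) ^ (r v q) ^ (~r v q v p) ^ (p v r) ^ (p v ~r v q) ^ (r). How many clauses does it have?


A CNF formula is a conjunction of clauses.
Clauses are separated by ^.
Counting the conjuncts: 8 clauses.

8


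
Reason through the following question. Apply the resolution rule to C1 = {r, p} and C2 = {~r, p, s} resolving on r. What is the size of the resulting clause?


Remove r from C1 and ~r from C2.
C1 remainder: {p}
C2 remainder: {p, s}
Union (resolvent): {p, s}
Resolvent has 2 literal(s).

2


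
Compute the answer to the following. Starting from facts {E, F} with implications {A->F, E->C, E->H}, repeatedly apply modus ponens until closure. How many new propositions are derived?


Initial facts: {E, F}
Apply modus ponens to closure:
  E and E->C  =>  C
  E and E->H  =>  H
Final known: {C, E, F, H}
New propositions: {C, H}
Count = 2

2


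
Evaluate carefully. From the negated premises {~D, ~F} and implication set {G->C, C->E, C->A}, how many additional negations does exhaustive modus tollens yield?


Initial negated facts: {~D, ~F}
Apply modus tollens to closure:
  (no implication fires)
Final negated: {~D, ~F}
New negations: {(none)}
Count = 0

0


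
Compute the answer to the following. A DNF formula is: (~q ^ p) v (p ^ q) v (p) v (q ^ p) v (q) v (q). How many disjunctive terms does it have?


A DNF formula is a disjunction of terms (conjunctions).
Terms are separated by v.
Counting the disjuncts: 6 terms.

6


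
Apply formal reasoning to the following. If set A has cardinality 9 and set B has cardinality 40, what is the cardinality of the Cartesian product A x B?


The Cartesian product A x B contains all ordered pairs (a, b).
|A x B| = |A| * |B| = 9 * 40 = 360

360


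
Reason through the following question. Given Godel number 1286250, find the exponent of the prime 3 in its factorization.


Factorize 1286250 by dividing by 3 repeatedly.
Division steps: 3 divides 1286250 exactly 1 time(s).
Exponent of 3 = 1

1


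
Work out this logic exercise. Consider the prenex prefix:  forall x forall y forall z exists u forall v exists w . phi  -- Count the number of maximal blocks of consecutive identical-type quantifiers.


Quantifier-type sequence: A A A E A E  (A=forall, E=exists)
Group into maximal same-type runs:
  Ax3 | Ex1 | Ax1 | Ex1
Number of blocks = 4

4


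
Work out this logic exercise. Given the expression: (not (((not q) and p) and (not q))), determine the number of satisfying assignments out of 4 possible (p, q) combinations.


Check all 4 assignments:
p=0, q=0: 1
p=0, q=1: 1
p=1, q=0: 0
p=1, q=1: 1
Count of True = 3

3


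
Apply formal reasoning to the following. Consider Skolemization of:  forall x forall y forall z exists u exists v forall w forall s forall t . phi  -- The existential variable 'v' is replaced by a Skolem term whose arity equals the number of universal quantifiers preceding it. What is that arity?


Quantifier prefix: forall x forall y forall z exists u exists v forall w forall s forall t
'v' is existentially quantified at position 5.
Universal variables preceding it: x, y, z
Skolem function arity = 3

3


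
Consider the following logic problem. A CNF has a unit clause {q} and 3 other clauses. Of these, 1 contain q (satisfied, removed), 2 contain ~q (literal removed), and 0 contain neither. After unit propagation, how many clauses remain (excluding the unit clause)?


Satisfied (removed): 1
Shortened (remain): 2
Unchanged (remain): 0
Remaining = 2 + 0 = 2

2


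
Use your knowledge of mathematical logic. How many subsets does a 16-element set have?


The power set of a set with n elements has 2^n elements.
|P(S)| = 2^16 = 65536

65536


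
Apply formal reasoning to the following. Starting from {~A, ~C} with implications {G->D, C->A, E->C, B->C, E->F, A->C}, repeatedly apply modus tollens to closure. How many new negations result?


Initial negated facts: {~A, ~C}
Apply modus tollens to closure:
  ~C and E->C  =>  ~E
  ~C and B->C  =>  ~B
Final negated: {~A, ~B, ~C, ~E}
New negations: {~B, ~E}
Count = 2

2


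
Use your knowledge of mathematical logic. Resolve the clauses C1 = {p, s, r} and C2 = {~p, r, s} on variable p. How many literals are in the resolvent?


Remove p from C1 and ~p from C2.
C1 remainder: {s, r}
C2 remainder: {r, s}
Union (resolvent): {r, s}
Resolvent has 2 literal(s).

2


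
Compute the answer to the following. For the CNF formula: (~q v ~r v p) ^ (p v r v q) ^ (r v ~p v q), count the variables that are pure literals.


Check each variable for pure literal status:
p: mixed (not pure)
q: mixed (not pure)
r: mixed (not pure)
Pure literal count = 0

0


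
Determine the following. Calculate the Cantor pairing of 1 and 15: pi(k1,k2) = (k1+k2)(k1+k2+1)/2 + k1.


k1 + k2 = 16
(k1+k2)(k1+k2+1)/2 = 16 * 17 / 2 = 136
pi = 136 + 1 = 137

137


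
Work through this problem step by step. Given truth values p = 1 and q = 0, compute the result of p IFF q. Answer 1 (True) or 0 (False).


p = 1, q = 0
Operation: p IFF q
Evaluate: 1 IFF 0 = 0

0


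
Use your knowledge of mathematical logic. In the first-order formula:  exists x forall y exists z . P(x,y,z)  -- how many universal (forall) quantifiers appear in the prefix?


Quantifier prefix: exists x forall y exists z
Mark each quantifier type:
  E U E
Universal count = 1, Existential count = 2
Asked for universal (forall) quantifiers: 1

1


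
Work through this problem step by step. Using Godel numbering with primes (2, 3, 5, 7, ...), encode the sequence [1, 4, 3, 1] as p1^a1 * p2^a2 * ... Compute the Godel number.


Encode each element as an exponent of the corresponding prime:
  2^1 = 2
  3^4 = 81
  5^3 = 125
  7^1 = 7
Product = 2 * 81 * 125 * 7 = 141750

141750


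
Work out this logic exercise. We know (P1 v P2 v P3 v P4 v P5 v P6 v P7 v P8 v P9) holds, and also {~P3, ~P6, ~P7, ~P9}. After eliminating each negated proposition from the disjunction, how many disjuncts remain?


Original disjuncts (9): P1, P2, P3, P4, P5, P6, P7, P8, P9
Negated (eliminate): ~P3, ~P6, ~P7, ~P9
Remaining disjuncts: P1, P2, P4, P5, P8
Count = 9 - 4 = 5

5


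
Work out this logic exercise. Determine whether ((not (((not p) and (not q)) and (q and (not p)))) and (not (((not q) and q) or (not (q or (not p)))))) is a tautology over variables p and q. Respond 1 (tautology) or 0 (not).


Check all 4 assignments:
p=0, q=0: 1
p=0, q=1: 1
p=1, q=0: 0
p=1, q=1: 1
Satisfying count = 3/4.
Tautology iff count = 4: no.

0


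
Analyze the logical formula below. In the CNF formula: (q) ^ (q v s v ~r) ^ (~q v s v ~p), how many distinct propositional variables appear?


Identify each variable that appears in the formula.
Variables found: p, q, r, s
Count = 4

4


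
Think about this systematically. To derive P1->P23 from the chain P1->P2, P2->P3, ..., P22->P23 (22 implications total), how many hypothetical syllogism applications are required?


With 22 implications in a chain connecting 23 propositions:
P1->P2, P2->P3, ..., P22->P23
Steps needed = (number of implications) - 1 = 22 - 1 = 21

21


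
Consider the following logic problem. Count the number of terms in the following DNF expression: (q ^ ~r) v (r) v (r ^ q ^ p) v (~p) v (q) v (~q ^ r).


A DNF formula is a disjunction of terms (conjunctions).
Terms are separated by v.
Counting the disjuncts: 6 terms.

6


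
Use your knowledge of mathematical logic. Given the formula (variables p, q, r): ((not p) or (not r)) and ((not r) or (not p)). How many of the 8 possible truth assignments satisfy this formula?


Evaluate all 8 assignments for p, q, r:
p=0, q=0, r=0: 1
p=0, q=0, r=1: 1
p=0, q=1, r=0: 1
p=0, q=1, r=1: 1
p=1, q=0, r=0: 1
p=1, q=0, r=1: 0
p=1, q=1, r=0: 1
p=1, q=1, r=1: 0
Satisfying count = 6

6


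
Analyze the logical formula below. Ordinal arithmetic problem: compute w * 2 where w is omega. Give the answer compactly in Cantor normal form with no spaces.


Compute w * 2.
Ordinal * is associative and left-distributive over +, but NOT commutative; for finite n>1, n*w = w but w*n stays w*n.
w * 2 means 2 copies of w concatenated: w*2.
Result = w*2

w*2


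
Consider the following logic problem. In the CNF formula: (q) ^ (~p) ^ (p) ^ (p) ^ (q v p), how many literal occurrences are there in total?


Counting literals in each clause:
Clause 1: 1 literal(s)
Clause 2: 1 literal(s)
Clause 3: 1 literal(s)
Clause 4: 1 literal(s)
Clause 5: 2 literal(s)
Total = 6

6


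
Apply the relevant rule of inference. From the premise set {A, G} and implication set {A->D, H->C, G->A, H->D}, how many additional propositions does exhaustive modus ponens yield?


Initial facts: {A, G}
Apply modus ponens to closure:
  A and A->D  =>  D
Final known: {A, D, G}
New propositions: {D}
Count = 1

1


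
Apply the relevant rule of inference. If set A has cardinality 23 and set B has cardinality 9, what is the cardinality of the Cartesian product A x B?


The Cartesian product A x B contains all ordered pairs (a, b).
|A x B| = |A| * |B| = 23 * 9 = 207

207


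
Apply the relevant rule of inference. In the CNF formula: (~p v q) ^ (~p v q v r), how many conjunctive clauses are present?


A CNF formula is a conjunction of clauses.
Clauses are separated by ^.
Counting the conjuncts: 2 clauses.

2


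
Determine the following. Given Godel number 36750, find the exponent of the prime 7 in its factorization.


Factorize 36750 by dividing by 7 repeatedly.
Division steps: 7 divides 36750 exactly 2 time(s).
Exponent of 7 = 2

2


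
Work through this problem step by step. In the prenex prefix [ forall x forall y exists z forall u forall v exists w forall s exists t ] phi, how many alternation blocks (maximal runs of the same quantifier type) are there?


Quantifier-type sequence: A A E A A E A E  (A=forall, E=exists)
Group into maximal same-type runs:
  Ax2 | Ex1 | Ax2 | Ex1 | Ax1 | Ex1
Number of blocks = 6

6


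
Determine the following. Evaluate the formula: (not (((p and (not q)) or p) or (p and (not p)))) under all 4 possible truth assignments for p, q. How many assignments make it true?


Check all 4 assignments:
p=0, q=0: 1
p=0, q=1: 1
p=1, q=0: 0
p=1, q=1: 0
Count of True = 2

2


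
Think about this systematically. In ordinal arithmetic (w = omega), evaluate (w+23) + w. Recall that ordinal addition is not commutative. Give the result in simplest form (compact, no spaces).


Compute (w+23) + w.
Ordinal + is associative but NOT commutative; for finite n>0, n + w = w but w + n stays w+n.
(w+23) + w = w + (23+w) = w + w = w*2 (the finite tail 23 is absorbed by the right w).
Result = w*2

w*2


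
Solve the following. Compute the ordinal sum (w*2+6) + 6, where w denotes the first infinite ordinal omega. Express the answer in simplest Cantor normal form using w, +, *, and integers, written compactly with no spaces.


Compute (w*2+6) + 6.
Ordinal + is associative but NOT commutative; for finite n>0, n + w = w but w + n stays w+n.
By associativity: (w*2+6) + 6 = w*2 + (6+6) = w*2+12.
Result = w*2+12

w*2+12


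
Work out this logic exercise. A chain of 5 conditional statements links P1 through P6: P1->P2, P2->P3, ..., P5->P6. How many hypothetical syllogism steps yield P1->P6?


With 5 implications in a chain connecting 6 propositions:
P1->P2, P2->P3, ..., P5->P6
Steps needed = (number of implications) - 1 = 5 - 1 = 4

4


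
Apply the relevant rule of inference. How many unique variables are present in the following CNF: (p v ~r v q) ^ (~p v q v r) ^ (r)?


Identify each variable that appears in the formula.
Variables found: p, q, r
Count = 3

3


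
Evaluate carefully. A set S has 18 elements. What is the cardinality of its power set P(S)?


The power set of a set with n elements has 2^n elements.
|P(S)| = 2^18 = 262144

262144


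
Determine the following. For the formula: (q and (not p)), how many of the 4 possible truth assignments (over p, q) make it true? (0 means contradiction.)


Check all 4 assignments:
p=0, q=0: 0
p=0, q=1: 1
p=1, q=0: 0
p=1, q=1: 0
Count of True = 1

1


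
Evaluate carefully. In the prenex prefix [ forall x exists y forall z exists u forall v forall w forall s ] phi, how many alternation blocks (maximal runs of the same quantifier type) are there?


Quantifier-type sequence: A E A E A A A  (A=forall, E=exists)
Group into maximal same-type runs:
  Ax1 | Ex1 | Ax1 | Ex1 | Ax3
Number of blocks = 5

5
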